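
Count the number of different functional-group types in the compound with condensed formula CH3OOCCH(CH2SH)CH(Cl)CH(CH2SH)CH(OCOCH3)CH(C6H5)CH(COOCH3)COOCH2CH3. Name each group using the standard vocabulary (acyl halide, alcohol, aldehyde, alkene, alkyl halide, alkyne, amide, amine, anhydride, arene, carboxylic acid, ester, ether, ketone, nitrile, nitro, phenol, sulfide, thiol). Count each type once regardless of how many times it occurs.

4

CH3O–C(=O)–: carbonyl C bonded to C and to –OCH3 → ester (not ketone + ether).
pendant –CH2SH → thiol.
halogen on an sp³ carbon → alkyl halide.
pendant –CH2SH → thiol.
pendant –OC(=O)CH3: an acyloxy group → ester.
pendant –C6H5: benzene ring → arene.
pendant –COOCH3: carbonyl C bonded to C and –OCH3 → ester.
–C(=O)OCH2CH3: carbonyl C bonded to C and to –OEt → ester.
Distinct types present: alkyl halide, arene, ester, thiol.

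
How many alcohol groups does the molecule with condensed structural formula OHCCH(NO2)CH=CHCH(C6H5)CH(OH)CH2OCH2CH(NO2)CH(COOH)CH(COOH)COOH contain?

1

Taking each segment in turn:
  OHC: terminal –CHO: carbonyl C bonded to H and C → aldehyde.
  CH(NO2): –NO2 on an sp³ carbon → nitro (the N=O is not a carbonyl).
  CH=CH: C=C double bond → alkene.
  CH(C6H5): pendant –C6H5: benzene ring → arene.
  CH(OH): –OH on an sp³ carbon → alcohol (secondary).
  CH2OCH2: C–O–C with sp³ carbons on both sides and no adjacent C=O → ether.
  CH(NO2): –NO2 on an sp³ carbon → nitro (the N=O is not a carbonyl).
  CH(COOH): pendant –COOH: carbonyl C bonded to C and –OH → carboxylic acid.
  CH(COOH): pendant –COOH: carbonyl C bonded to C and –OH → carboxylic acid.
  COOH: –COOH: carbonyl C bonded to –OH and C → carboxylic acid (the –OH is not a separate alcohol).
Alcohol appears at: CH(OH) → 1.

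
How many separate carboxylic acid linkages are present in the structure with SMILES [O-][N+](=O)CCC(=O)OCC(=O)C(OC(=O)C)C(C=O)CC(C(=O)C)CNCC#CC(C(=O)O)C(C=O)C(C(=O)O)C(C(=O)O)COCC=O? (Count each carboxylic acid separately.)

3

Reading the structure from left to right:
  O2NCH2: –NO2 on carbon → nitro group.
  CH2COOCH2: –C(=O)–O–C with C on the carbonyl side → ester.
  CO: –C(=O)– with carbon on both sides → ketone.
  CH(OCOCH3): pendant –OC(=O)CH3: an acyloxy group → ester.
  CH(CHO): pendant –CHO: carbonyl C bonded to C and H → aldehyde.
  CH(COCH3): pendant –COCH3: carbonyl C bonded to two carbons → ketone.
  CH2NHCH2: C–N–C with sp³ carbons and no adjacent C=O → amine (secondary).
  C≡C: C≡C triple bond → alkyne.
  CH(COOH): pendant –COOH: carbonyl C bonded to C and –OH → carboxylic acid.
  CH(CHO): pendant –CHO: carbonyl C bonded to C and H → aldehyde.
  CH(COOH): pendant –COOH: carbonyl C bonded to C and –OH → carboxylic acid.
  CH(COOH): pendant –COOH: carbonyl C bonded to C and –OH → carboxylic acid.
  CH2OCH2: C–O–C with sp³ carbons on both sides and no adjacent C=O → ether.
  CHO: terminal –CHO: carbonyl C bonded to H and C → aldehyde.
Carboxylic acid appears at: CH(COOH), CH(COOH), CH(COOH) → 3.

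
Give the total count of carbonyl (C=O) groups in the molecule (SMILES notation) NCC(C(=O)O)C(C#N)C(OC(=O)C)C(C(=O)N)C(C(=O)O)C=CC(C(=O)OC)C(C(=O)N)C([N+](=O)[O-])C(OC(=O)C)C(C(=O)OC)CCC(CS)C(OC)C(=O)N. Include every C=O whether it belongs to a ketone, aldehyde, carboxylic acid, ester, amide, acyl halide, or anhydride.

9

CH(COOH): carboxylic acid, 1 C=O (running total 1).
CH(OCOCH3): ester, 1 C=O (running total 2).
CH(CONH2): amide, 1 C=O (running total 3).
CH(COOH): carboxylic acid, 1 C=O (running total 4).
CH(COOCH3): ester, 1 C=O (running total 5).
CH(CONH2): amide, 1 C=O (running total 6).
CH(OCOCH3): ester, 1 C=O (running total 7).
CH(COOCH3): ester, 1 C=O (running total 8).
CONH2: amide, 1 C=O (running total 9).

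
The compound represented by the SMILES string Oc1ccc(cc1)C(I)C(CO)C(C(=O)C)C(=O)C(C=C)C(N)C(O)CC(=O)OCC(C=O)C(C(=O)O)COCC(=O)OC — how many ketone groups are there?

2

Reading the structure from left to right:
  HOC6H4: –OH attached directly to an aromatic ring → phenol (not alcohol); the ring itself is an arene.
  CH(I): halogen on an sp³ carbon → alkyl halide.
  CH(CH2OH): pendant –CH2OH on an sp³ backbone C → alcohol.
  CH(COCH3): pendant –COCH3: carbonyl C bonded to two carbons → ketone.
  CO: –C(=O)– with carbon on both sides → ketone.
  CH(CH=CH2): pendant –CH=CH2: C=C double bond → alkene.
  CH(NH2): –NH2 on an sp³ carbon with no adjacent C=O → amine.
  CH(OH): –OH on an sp³ carbon → alcohol (secondary).
  CH2COOCH2: –C(=O)–O–C with C on the carbonyl side → ester.
  CH(CHO): pendant –CHO: carbonyl C bonded to C and H → aldehyde.
  CH(COOH): pendant –COOH: carbonyl C bonded to C and –OH → carboxylic acid.
  CH2OCH2: C–O–C with sp³ carbons on both sides and no adjacent C=O → ether.
  COOCH3: –C(=O)OCH3: carbonyl C bonded to C and to –OCH3 → ester (not ketone + ether).
Ketone appears at: CH(COCH3), CO → 2.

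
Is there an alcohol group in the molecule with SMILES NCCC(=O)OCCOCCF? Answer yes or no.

Working along the chain:
  H2NCH2: –NH2 on an sp³ carbon with no adjacent C=O → amine.
  CH2COOCH2: –C(=O)–O–C with C on the carbonyl side → ester.
  CH2OCH2: C–O–C with sp³ carbons on both sides and no adjacent C=O → ether.
  CH2F: halogen on an sp³ carbon → alkyl halide.
The groups actually present are: alkyl halide, amine, ester, ether.

no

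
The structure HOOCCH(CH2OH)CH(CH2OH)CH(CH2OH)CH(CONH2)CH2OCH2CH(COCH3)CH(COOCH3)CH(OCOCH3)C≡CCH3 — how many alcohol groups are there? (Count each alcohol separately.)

Working along the chain:
  HOOC: –COOH: carbonyl C bonded to –OH and C → carboxylic acid (the –OH is not a separate alcohol).
  CH(CH2OH): pendant –CH2OH on an sp³ backbone C → alcohol.
  CH(CH2OH): pendant –CH2OH on an sp³ backbone C → alcohol.
  CH(CH2OH): pendant –CH2OH on an sp³ backbone C → alcohol.
  CH(CONH2): pendant –CONH2: carbonyl C bonded to C and N → amide.
  CH2OCH2: C–O–C with sp³ carbons on both sides and no adjacent C=O → ether.
  CH(COCH3): pendant –COCH3: carbonyl C bonded to two carbons → ketone.
  CH(COOCH3): pendant –COOCH3: carbonyl C bonded to C and –OCH3 → ester.
  CH(OCOCH3): pendant –OC(=O)CH3: an acyloxy group → ester.
  C≡C: C≡C triple bond → alkyne.
Alcohol appears at: CH(CH2OH), CH(CH2OH), CH(CH2OH) → 3.

3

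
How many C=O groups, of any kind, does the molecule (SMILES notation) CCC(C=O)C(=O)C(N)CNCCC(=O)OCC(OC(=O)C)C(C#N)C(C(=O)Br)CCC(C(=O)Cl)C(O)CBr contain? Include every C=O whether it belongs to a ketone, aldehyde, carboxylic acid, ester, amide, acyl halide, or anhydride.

CH(CHO): aldehyde, 1 C=O (running total 1).
CO: ketone, 1 C=O (running total 2).
CH2COOCH2: ester, 1 C=O (running total 3).
CH(OCOCH3): ester, 1 C=O (running total 4).
CH(COBr): acyl halide, 1 C=O (running total 5).
CH(COCl): acyl halide, 1 C=O (running total 6).

6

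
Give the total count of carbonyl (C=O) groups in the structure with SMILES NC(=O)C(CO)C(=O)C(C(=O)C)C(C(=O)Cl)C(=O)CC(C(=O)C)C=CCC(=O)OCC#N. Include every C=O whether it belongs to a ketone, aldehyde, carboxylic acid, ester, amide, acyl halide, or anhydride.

7

H2NCO: amide, 1 C=O (running total 1).
CO: ketone, 1 C=O (running total 2).
CH(COCH3): ketone, 1 C=O (running total 3).
CH(COCl): acyl halide, 1 C=O (running total 4).
CO: ketone, 1 C=O (running total 5).
CH(COCH3): ketone, 1 C=O (running total 6).
CH2COOCH2: ester, 1 C=O (running total 7).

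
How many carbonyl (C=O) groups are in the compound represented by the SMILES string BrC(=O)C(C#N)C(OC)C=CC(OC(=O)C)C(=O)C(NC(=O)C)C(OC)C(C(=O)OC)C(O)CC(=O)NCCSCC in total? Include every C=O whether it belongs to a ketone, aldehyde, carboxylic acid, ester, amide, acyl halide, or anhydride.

BrCO: acyl halide, 1 C=O (running total 1).
CH(OCOCH3): ester, 1 C=O (running total 2).
CO: ketone, 1 C=O (running total 3).
CH(NHCOCH3): amide, 1 C=O (running total 4).
CH(COOCH3): ester, 1 C=O (running total 5).
CH2CONHCH2: amide, 1 C=O (running total 6).

6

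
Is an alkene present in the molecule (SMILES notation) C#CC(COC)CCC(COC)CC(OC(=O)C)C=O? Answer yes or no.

no

C≡C triple bond → alkyne.
pendant –CH2OCH3: C–O–C linkage → ether.
pendant –CH2OCH3: C–O–C linkage → ether.
pendant –OC(=O)CH3: an acyloxy group → ester.
terminal –CHO: carbonyl C bonded to H and C → aldehyde.
The groups actually present are: aldehyde, alkyne, ester, ether.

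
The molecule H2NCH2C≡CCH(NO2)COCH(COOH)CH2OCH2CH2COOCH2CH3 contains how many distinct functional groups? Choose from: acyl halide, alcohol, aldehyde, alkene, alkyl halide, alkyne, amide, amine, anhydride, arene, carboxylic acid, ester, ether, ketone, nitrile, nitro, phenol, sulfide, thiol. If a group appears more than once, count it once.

–NH2 on an sp³ carbon with no adjacent C=O → amine.
C≡C triple bond → alkyne.
–NO2 on an sp³ carbon → nitro (the N=O is not a carbonyl).
–C(=O)– with carbon on both sides → ketone.
pendant –COOH: carbonyl C bonded to C and –OH → carboxylic acid.
C–O–C with sp³ carbons on both sides and no adjacent C=O → ether.
–C(=O)OCH2CH3: carbonyl C bonded to C and to –OEt → ester.
Distinct types present: alkyne, amine, carboxylic acid, ester, ether, ketone, nitro.

7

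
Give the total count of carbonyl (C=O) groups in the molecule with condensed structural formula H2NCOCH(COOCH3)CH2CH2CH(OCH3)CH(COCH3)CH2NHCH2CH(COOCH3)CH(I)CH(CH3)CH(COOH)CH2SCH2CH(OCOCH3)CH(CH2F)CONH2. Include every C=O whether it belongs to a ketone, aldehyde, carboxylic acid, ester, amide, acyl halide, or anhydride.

7

H2NCO: amide, 1 C=O (running total 1).
CH(COOCH3): ester, 1 C=O (running total 2).
CH(COCH3): ketone, 1 C=O (running total 3).
CH(COOCH3): ester, 1 C=O (running total 4).
CH(COOH): carboxylic acid, 1 C=O (running total 5).
CH(OCOCH3): ester, 1 C=O (running total 6).
CONH2: amide, 1 C=O (running total 7).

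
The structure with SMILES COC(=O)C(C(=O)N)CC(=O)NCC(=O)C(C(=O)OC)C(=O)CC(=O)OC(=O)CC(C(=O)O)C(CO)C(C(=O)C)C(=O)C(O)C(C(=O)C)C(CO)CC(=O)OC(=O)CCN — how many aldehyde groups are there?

0

Working along the chain:
  CH3OOC: CH3O–C(=O)–: carbonyl C bonded to C and to –OCH3 → ester (not ketone + ether).
  CH(CONH2): pendant –CONH2: carbonyl C bonded to C and N → amide.
  CH2CONHCH2: –C(=O)–N– linkage → amide (the N is not an amine).
  CO: –C(=O)– with carbon on both sides → ketone.
  CH(COOCH3): pendant –COOCH3: carbonyl C bonded to C and –OCH3 → ester.
  CO: –C(=O)– with carbon on both sides → ketone.
  CH2CO-O-COCH2: two acyl groups sharing one oxygen, –C(=O)–O–C(=O)– → anhydride.
  CH(COOH): pendant –COOH: carbonyl C bonded to C and –OH → carboxylic acid.
  CH(CH2OH): pendant –CH2OH on an sp³ backbone C → alcohol.
  CH(COCH3): pendant –COCH3: carbonyl C bonded to two carbons → ketone.
  CO: –C(=O)– with carbon on both sides → ketone.
  CH(OH): –OH on an sp³ carbon → alcohol (secondary).
  CH(COCH3): pendant –COCH3: carbonyl C bonded to two carbons → ketone.
  CH(CH2OH): pendant –CH2OH on an sp³ backbone C → alcohol.
  CH2CO-O-COCH2: two acyl groups sharing one oxygen, –C(=O)–O–C(=O)– → anhydride.
  CH2NH2: –NH2 on an sp³ carbon with no adjacent C=O → amine.
No segment is a aldehyde: CH3OOC is ester, not aldehyde; CO is ketone, not aldehyde; CH(COOCH3) is ester, not aldehyde. → 0.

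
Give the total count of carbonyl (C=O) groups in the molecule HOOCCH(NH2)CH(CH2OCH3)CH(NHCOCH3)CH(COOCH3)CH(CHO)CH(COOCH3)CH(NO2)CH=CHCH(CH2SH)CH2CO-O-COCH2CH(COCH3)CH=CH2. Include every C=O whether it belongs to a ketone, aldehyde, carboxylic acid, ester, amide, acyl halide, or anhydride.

HOOC: carboxylic acid, 1 C=O (running total 1).
CH(NHCOCH3): amide, 1 C=O (running total 2).
CH(COOCH3): ester, 1 C=O (running total 3).
CH(CHO): aldehyde, 1 C=O (running total 4).
CH(COOCH3): ester, 1 C=O (running total 5).
CH2CO-O-COCH2: anhydride, 2 C=O (running total 7).
CH(COCH3): ketone, 1 C=O (running total 8).

8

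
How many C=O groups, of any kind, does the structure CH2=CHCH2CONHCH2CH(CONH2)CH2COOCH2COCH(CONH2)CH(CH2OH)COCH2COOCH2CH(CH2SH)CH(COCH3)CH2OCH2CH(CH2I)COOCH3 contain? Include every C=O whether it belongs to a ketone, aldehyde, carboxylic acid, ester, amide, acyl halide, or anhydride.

9

CH2CONHCH2: amide, 1 C=O (running total 1).
CH(CONH2): amide, 1 C=O (running total 2).
CH2COOCH2: ester, 1 C=O (running total 3).
CO: ketone, 1 C=O (running total 4).
CH(CONH2): amide, 1 C=O (running total 5).
CO: ketone, 1 C=O (running total 6).
CH2COOCH2: ester, 1 C=O (running total 7).
CH(COCH3): ketone, 1 C=O (running total 8).
COOCH3: ester, 1 C=O (running total 9).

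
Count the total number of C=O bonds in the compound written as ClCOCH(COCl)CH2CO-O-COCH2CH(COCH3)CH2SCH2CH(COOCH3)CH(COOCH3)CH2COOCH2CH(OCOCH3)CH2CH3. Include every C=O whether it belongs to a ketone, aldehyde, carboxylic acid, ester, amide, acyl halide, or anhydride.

9

ClCO: acyl halide, 1 C=O (running total 1).
CH(COCl): acyl halide, 1 C=O (running total 2).
CH2CO-O-COCH2: anhydride, 2 C=O (running total 4).
CH(COCH3): ketone, 1 C=O (running total 5).
CH(COOCH3): ester, 1 C=O (running total 6).
CH(COOCH3): ester, 1 C=O (running total 7).
CH2COOCH2: ester, 1 C=O (running total 8).
CH(OCOCH3): ester, 1 C=O (running total 9).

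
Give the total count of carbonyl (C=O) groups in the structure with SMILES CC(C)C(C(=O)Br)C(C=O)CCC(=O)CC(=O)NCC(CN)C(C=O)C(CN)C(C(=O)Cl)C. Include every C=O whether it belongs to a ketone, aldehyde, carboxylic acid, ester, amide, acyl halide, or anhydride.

CH(COBr): acyl halide, 1 C=O (running total 1).
CH(CHO): aldehyde, 1 C=O (running total 2).
CO: ketone, 1 C=O (running total 3).
CH2CONHCH2: amide, 1 C=O (running total 4).
CH(CHO): aldehyde, 1 C=O (running total 5).
CH(COCl): acyl halide, 1 C=O (running total 6).

6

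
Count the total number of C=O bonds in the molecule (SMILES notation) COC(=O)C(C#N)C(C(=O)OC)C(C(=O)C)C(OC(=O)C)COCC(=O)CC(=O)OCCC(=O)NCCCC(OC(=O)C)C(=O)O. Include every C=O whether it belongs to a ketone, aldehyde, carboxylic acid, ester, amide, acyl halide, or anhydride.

CH3OOC: ester, 1 C=O (running total 1).
CH(COOCH3): ester, 1 C=O (running total 2).
CH(COCH3): ketone, 1 C=O (running total 3).
CH(OCOCH3): ester, 1 C=O (running total 4).
CO: ketone, 1 C=O (running total 5).
CH2COOCH2: ester, 1 C=O (running total 6).
CH2CONHCH2: amide, 1 C=O (running total 7).
CH(OCOCH3): ester, 1 C=O (running total 8).
COOH: carboxylic acid, 1 C=O (running total 9).

9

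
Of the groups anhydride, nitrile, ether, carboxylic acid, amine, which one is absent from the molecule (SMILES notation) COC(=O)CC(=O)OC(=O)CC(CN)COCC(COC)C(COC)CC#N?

amine: present (CH(CH2NH2) — pendant –CH2NH2: N on sp³ C, no adjacent C=O → amine).
ether: present (CH2OCH2 — C–O–C with sp³ carbons on both sides and no adjacent C=O → ether).
anhydride: present (CH2CO-O-COCH2 — two acyl groups sharing one oxygen, –C(=O)–O–C(=O)– → anhydride).
nitrile: present (CN — –C≡N: carbon triple-bonded to nitrogen → nitrile).
carboxylic acid: absent. In CH3OOC, the acyl oxygen is bonded to carbon (–O–C), not to H, so this is an ester.

carboxylic acid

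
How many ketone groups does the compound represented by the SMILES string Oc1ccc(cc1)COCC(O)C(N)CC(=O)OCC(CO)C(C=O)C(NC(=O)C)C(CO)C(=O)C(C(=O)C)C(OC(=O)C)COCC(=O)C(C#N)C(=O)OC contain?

Reading the structure from left to right:
  HOC6H4: –OH attached directly to an aromatic ring → phenol (not alcohol); the ring itself is an arene.
  CH2OCH2: C–O–C with sp³ carbons on both sides and no adjacent C=O → ether.
  CH(OH): –OH on an sp³ carbon → alcohol (secondary).
  CH(NH2): –NH2 on an sp³ carbon with no adjacent C=O → amine.
  CH2COOCH2: –C(=O)–O–C with C on the carbonyl side → ester.
  CH(CH2OH): pendant –CH2OH on an sp³ backbone C → alcohol.
  CH(CHO): pendant –CHO: carbonyl C bonded to C and H → aldehyde.
  CH(NHCOCH3): pendant –NHC(=O)CH3: N bonded to a carbonyl → amide (not amine).
  CH(CH2OH): pendant –CH2OH on an sp³ backbone C → alcohol.
  CO: –C(=O)– with carbon on both sides → ketone.
  CH(COCH3): pendant –COCH3: carbonyl C bonded to two carbons → ketone.
  CH(OCOCH3): pendant –OC(=O)CH3: an acyloxy group → ester.
  CH2OCH2: C–O–C with sp³ carbons on both sides and no adjacent C=O → ether.
  CO: –C(=O)– with carbon on both sides → ketone.
  CH(CN): pendant –C≡N: nitrile.
  COOCH3: –C(=O)OCH3: carbonyl C bonded to C and to –OCH3 → ester (not ketone + ether).
Ketone appears at: CO, CH(COCH3), CO → 3.

3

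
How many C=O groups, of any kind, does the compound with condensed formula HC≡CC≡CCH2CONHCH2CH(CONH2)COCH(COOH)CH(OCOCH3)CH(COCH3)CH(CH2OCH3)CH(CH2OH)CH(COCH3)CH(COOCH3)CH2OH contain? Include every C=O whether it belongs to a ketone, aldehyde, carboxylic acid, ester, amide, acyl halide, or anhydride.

8

CH2CONHCH2: amide, 1 C=O (running total 1).
CH(CONH2): amide, 1 C=O (running total 2).
CO: ketone, 1 C=O (running total 3).
CH(COOH): carboxylic acid, 1 C=O (running total 4).
CH(OCOCH3): ester, 1 C=O (running total 5).
CH(COCH3): ketone, 1 C=O (running total 6).
CH(COCH3): ketone, 1 C=O (running total 7).
CH(COOCH3): ester, 1 C=O (running total 8).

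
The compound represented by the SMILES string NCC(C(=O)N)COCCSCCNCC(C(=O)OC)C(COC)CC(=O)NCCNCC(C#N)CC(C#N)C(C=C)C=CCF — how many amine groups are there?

3

Working along the chain:
  H2NCH2: –NH2 on an sp³ carbon with no adjacent C=O → amine.
  CH(CONH2): pendant –CONH2: carbonyl C bonded to C and N → amide.
  CH2OCH2: C–O–C with sp³ carbons on both sides and no adjacent C=O → ether.
  CH2SCH2: C–S–C linkage → sulfide (thioether).
  CH2NHCH2: C–N–C with sp³ carbons and no adjacent C=O → amine (secondary).
  CH(COOCH3): pendant –COOCH3: carbonyl C bonded to C and –OCH3 → ester.
  CH(CH2OCH3): pendant –CH2OCH3: C–O–C linkage → ether.
  CH2CONHCH2: –C(=O)–N– linkage → amide (the N is not an amine).
  CH2NHCH2: C–N–C with sp³ carbons and no adjacent C=O → amine (secondary).
  CH(CN): pendant –C≡N: nitrile.
  CH(CN): pendant –C≡N: nitrile.
  CH(CH=CH2): pendant –CH=CH2: C=C double bond → alkene.
  CH=CH: C=C double bond → alkene.
  CH2F: halogen on an sp³ carbon → alkyl halide.
Amine appears at: H2NCH2, CH2NHCH2, CH2NHCH2 → 3.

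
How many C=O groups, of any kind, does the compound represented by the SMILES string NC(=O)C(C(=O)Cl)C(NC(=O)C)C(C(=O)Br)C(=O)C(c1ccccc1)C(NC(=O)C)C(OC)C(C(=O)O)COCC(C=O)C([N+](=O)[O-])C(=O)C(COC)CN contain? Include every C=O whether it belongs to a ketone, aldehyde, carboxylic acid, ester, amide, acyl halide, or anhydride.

H2NCO: amide, 1 C=O (running total 1).
CH(COCl): acyl halide, 1 C=O (running total 2).
CH(NHCOCH3): amide, 1 C=O (running total 3).
CH(COBr): acyl halide, 1 C=O (running total 4).
CO: ketone, 1 C=O (running total 5).
CH(NHCOCH3): amide, 1 C=O (running total 6).
CH(COOH): carboxylic acid, 1 C=O (running total 7).
CH(CHO): aldehyde, 1 C=O (running total 8).
CO: ketone, 1 C=O (running total 9).

9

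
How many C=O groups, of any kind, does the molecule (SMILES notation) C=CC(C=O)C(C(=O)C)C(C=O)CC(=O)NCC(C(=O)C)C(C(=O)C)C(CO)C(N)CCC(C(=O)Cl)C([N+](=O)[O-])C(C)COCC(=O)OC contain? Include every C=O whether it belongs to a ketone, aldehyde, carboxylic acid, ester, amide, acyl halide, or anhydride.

CH(CHO): aldehyde, 1 C=O (running total 1).
CH(COCH3): ketone, 1 C=O (running total 2).
CH(CHO): aldehyde, 1 C=O (running total 3).
CH2CONHCH2: amide, 1 C=O (running total 4).
CH(COCH3): ketone, 1 C=O (running total 5).
CH(COCH3): ketone, 1 C=O (running total 6).
CH(COCl): acyl halide, 1 C=O (running total 7).
COOCH3: ester, 1 C=O (running total 8).

8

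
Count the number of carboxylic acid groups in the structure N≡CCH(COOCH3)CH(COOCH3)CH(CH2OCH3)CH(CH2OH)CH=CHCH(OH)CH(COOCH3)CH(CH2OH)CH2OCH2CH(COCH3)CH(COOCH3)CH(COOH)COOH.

2

Reading the structure from left to right:
  N≡C: N≡C–: carbon triple-bonded to nitrogen → nitrile.
  CH(COOCH3): pendant –COOCH3: carbonyl C bonded to C and –OCH3 → ester.
  CH(COOCH3): pendant –COOCH3: carbonyl C bonded to C and –OCH3 → ester.
  CH(CH2OCH3): pendant –CH2OCH3: C–O–C linkage → ether.
  CH(CH2OH): pendant –CH2OH on an sp³ backbone C → alcohol.
  CH=CH: C=C double bond → alkene.
  CH(OH): –OH on an sp³ carbon → alcohol (secondary).
  CH(COOCH3): pendant –COOCH3: carbonyl C bonded to C and –OCH3 → ester.
  CH(CH2OH): pendant –CH2OH on an sp³ backbone C → alcohol.
  CH2OCH2: C–O–C with sp³ carbons on both sides and no adjacent C=O → ether.
  CH(COCH3): pendant –COCH3: carbonyl C bonded to two carbons → ketone.
  CH(COOCH3): pendant –COOCH3: carbonyl C bonded to C and –OCH3 → ester.
  CH(COOH): pendant –COOH: carbonyl C bonded to C and –OH → carboxylic acid.
  COOH: –COOH: carbonyl C bonded to –OH and C → carboxylic acid (the –OH is not a separate alcohol).
Carboxylic acid appears at: CH(COOH), COOH → 2.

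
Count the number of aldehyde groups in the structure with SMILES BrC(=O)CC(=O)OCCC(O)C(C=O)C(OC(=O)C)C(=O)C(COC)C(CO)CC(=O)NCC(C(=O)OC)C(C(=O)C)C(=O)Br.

1

Taking each segment in turn:
  BrCO: –C(=O)Br: carbonyl C bonded to C and to a halogen → acyl halide (not alkyl halide).
  CH2COOCH2: –C(=O)–O–C with C on the carbonyl side → ester.
  CH(OH): –OH on an sp³ carbon → alcohol (secondary).
  CH(CHO): pendant –CHO: carbonyl C bonded to C and H → aldehyde.
  CH(OCOCH3): pendant –OC(=O)CH3: an acyloxy group → ester.
  CO: –C(=O)– with carbon on both sides → ketone.
  CH(CH2OCH3): pendant –CH2OCH3: C–O–C linkage → ether.
  CH(CH2OH): pendant –CH2OH on an sp³ backbone C → alcohol.
  CH2CONHCH2: –C(=O)–N– linkage → amide (the N is not an amine).
  CH(COOCH3): pendant –COOCH3: carbonyl C bonded to C and –OCH3 → ester.
  CH(COCH3): pendant –COCH3: carbonyl C bonded to two carbons → ketone.
  COBr: –C(=O)Br: carbonyl C bonded to C and to a halogen → acyl halide (not alkyl halide).
Aldehyde appears at: CH(CHO) → 1.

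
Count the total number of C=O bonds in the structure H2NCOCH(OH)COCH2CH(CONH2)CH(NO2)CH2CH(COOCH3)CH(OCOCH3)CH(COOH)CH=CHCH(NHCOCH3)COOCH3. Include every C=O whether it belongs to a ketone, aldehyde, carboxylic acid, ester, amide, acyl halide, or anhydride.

H2NCO: amide, 1 C=O (running total 1).
CO: ketone, 1 C=O (running total 2).
CH(CONH2): amide, 1 C=O (running total 3).
CH(COOCH3): ester, 1 C=O (running total 4).
CH(OCOCH3): ester, 1 C=O (running total 5).
CH(COOH): carboxylic acid, 1 C=O (running total 6).
CH(NHCOCH3): amide, 1 C=O (running total 7).
COOCH3: ester, 1 C=O (running total 8).

8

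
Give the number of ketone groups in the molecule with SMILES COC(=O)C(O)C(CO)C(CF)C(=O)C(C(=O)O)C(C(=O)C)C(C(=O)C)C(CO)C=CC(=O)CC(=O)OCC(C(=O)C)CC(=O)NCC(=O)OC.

5

CH3O–C(=O)–: carbonyl C bonded to C and to –OCH3 → ester (not ketone + ether).
–OH on an sp³ carbon → alcohol (secondary).
pendant –CH2OH on an sp³ backbone C → alcohol.
pendant –CH2X: halogen on sp³ carbon → alkyl halide.
–C(=O)– with carbon on both sides → ketone.
pendant –COOH: carbonyl C bonded to C and –OH → carboxylic acid.
pendant –COCH3: carbonyl C bonded to two carbons → ketone.
pendant –COCH3: carbonyl C bonded to two carbons → ketone.
pendant –CH2OH on an sp³ backbone C → alcohol.
C=C double bond → alkene.
–C(=O)– with carbon on both sides → ketone.
–C(=O)–O–C with C on the carbonyl side → ester.
pendant –COCH3: carbonyl C bonded to two carbons → ketone.
–C(=O)–N– linkage → amide (the N is not an amine).
–C(=O)OCH3: carbonyl C bonded to C and to –OCH3 → ester (not ketone + ether).
Ketone appears at: CO, CH(COCH3), CH(COCH3), CO, CH(COCH3) → 5.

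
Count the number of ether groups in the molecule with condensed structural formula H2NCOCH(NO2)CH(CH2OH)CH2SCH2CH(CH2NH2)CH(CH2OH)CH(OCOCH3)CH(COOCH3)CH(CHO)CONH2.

–C(=O)NH2: carbonyl C bonded to C and to N → amide (the N is not a separate amine).
–NO2 on an sp³ carbon → nitro (the N=O is not a carbonyl).
pendant –CH2OH on an sp³ backbone C → alcohol.
C–S–C linkage → sulfide (thioether).
pendant –CH2NH2: N on sp³ C, no adjacent C=O → amine.
pendant –CH2OH on an sp³ backbone C → alcohol.
pendant –OC(=O)CH3: an acyloxy group → ester.
pendant –COOCH3: carbonyl C bonded to C and –OCH3 → ester.
pendant –CHO: carbonyl C bonded to C and H → aldehyde.
–C(=O)NH2: carbonyl C bonded to C and to N → amide (the N is not a separate amine).
No segment is a ether: CH(CH2OH) is alcohol, not ether; CH2SCH2 is sulfide, not ether; CH(CH2OH) is alcohol, not ether. → 0.

0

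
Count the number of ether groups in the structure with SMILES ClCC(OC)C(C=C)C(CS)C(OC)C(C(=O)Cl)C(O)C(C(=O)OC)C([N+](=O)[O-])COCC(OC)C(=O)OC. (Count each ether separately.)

Working along the chain:
  ClCH2: halogen on an sp³ carbon → alkyl halide.
  CH(OCH3): pendant –OCH3: C–O–C with sp³ C, no adjacent C=O → ether.
  CH(CH=CH2): pendant –CH=CH2: C=C double bond → alkene.
  CH(CH2SH): pendant –CH2SH → thiol.
  CH(OCH3): pendant –OCH3: C–O–C with sp³ C, no adjacent C=O → ether.
  CH(COCl): pendant –C(=O)X: carbonyl C bonded to C and halogen → acyl halide.
  CH(OH): –OH on an sp³ carbon → alcohol (secondary).
  CH(COOCH3): pendant –COOCH3: carbonyl C bonded to C and –OCH3 → ester.
  CH(NO2): –NO2 on an sp³ carbon → nitro (the N=O is not a carbonyl).
  CH2OCH2: C–O–C with sp³ carbons on both sides and no adjacent C=O → ether.
  CH(OCH3): pendant –OCH3: C–O–C with sp³ C, no adjacent C=O → ether.
  COOCH3: –C(=O)OCH3: carbonyl C bonded to C and to –OCH3 → ester (not ketone + ether).
Ether appears at: CH(OCH3), CH(OCH3), CH2OCH2, CH(OCH3) → 4.

4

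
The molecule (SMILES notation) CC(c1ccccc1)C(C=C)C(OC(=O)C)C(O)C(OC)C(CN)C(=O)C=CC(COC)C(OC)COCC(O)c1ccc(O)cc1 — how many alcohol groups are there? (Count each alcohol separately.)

2

Taking each segment in turn:
  CH(C6H5): pendant –C6H5: benzene ring → arene.
  CH(CH=CH2): pendant –CH=CH2: C=C double bond → alkene.
  CH(OCOCH3): pendant –OC(=O)CH3: an acyloxy group → ester.
  CH(OH): –OH on an sp³ carbon → alcohol (secondary).
  CH(OCH3): pendant –OCH3: C–O–C with sp³ C, no adjacent C=O → ether.
  CH(CH2NH2): pendant –CH2NH2: N on sp³ C, no adjacent C=O → amine.
  CO: –C(=O)– with carbon on both sides → ketone.
  CH=CH: C=C double bond → alkene.
  CH(CH2OCH3): pendant –CH2OCH3: C–O–C linkage → ether.
  CH(OCH3): pendant –OCH3: C–O–C with sp³ C, no adjacent C=O → ether.
  CH2OCH2: C–O–C with sp³ carbons on both sides and no adjacent C=O → ether.
  CH(OH): –OH on an sp³ carbon → alcohol (secondary).
  C6H4OH: –OH attached directly to an aromatic ring → phenol (not alcohol); the ring itself is an arene.
Alcohol appears at: CH(OH), CH(OH) → 2.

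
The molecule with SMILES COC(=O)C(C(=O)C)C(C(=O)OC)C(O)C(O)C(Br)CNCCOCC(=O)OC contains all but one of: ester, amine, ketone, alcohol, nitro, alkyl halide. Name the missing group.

ketone: present (CH(COCH3) — pendant –COCH3: carbonyl C bonded to two carbons → ketone).
ester: present (CH3OOC — CH3O–C(=O)–: carbonyl C bonded to C and to –OCH3 → ester (not ketone + ether)).
amine: present (CH2NHCH2 — C–N–C with sp³ carbons and no adjacent C=O → amine (secondary)).
alcohol: present (CH(OH) — –OH on an sp³ carbon → alcohol (secondary)).
alkyl halide: present (CH(Br) — halogen on an sp³ carbon → alkyl halide).
nitro: no segment matches this pattern.

nitro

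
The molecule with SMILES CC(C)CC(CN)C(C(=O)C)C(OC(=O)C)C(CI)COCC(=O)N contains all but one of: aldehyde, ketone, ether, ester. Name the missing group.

ester: present (CH(OCOCH3) — pendant –OC(=O)CH3: an acyloxy group → ester).
ether: present (CH2OCH2 — C–O–C with sp³ carbons on both sides and no adjacent C=O → ether).
ketone: present (CH(COCH3) — pendant –COCH3: carbonyl C bonded to two carbons → ketone).
aldehyde: absent. In CH(COCH3), the carbonyl carbon is bonded to two carbons, so it is a ketone, not an aldehyde.

aldehyde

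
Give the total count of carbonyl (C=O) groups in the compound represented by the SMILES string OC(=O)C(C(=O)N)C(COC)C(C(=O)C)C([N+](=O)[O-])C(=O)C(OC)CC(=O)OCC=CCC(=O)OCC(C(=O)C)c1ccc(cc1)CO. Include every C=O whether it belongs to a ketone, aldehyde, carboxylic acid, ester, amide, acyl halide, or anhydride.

HOOC: carboxylic acid, 1 C=O (running total 1).
CH(CONH2): amide, 1 C=O (running total 2).
CH(COCH3): ketone, 1 C=O (running total 3).
CO: ketone, 1 C=O (running total 4).
CH2COOCH2: ester, 1 C=O (running total 5).
CH2COOCH2: ester, 1 C=O (running total 6).
CH(COCH3): ketone, 1 C=O (running total 7).

7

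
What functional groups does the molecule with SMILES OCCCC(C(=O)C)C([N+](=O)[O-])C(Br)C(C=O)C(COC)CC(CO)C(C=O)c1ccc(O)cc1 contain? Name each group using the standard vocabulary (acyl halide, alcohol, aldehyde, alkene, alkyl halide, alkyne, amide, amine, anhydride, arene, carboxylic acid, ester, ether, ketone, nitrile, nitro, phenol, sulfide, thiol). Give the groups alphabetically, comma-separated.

alcohol, aldehyde, alkyl halide, arene, ether, ketone, nitro, phenol

Working along the chain:
  HOCH2: HO– on an sp³ carbon → alcohol.
  CH(COCH3): pendant –COCH3: carbonyl C bonded to two carbons → ketone.
  CH(NO2): –NO2 on an sp³ carbon → nitro (the N=O is not a carbonyl).
  CH(Br): halogen on an sp³ carbon → alkyl halide.
  CH(CHO): pendant –CHO: carbonyl C bonded to C and H → aldehyde.
  CH(CH2OCH3): pendant –CH2OCH3: C–O–C linkage → ether.
  CH(CH2OH): pendant –CH2OH on an sp³ backbone C → alcohol.
  CH(CHO): pendant –CHO: carbonyl C bonded to C and H → aldehyde.
  C6H4OH: –OH attached directly to an aromatic ring → phenol (not alcohol); the ring itself is an arene.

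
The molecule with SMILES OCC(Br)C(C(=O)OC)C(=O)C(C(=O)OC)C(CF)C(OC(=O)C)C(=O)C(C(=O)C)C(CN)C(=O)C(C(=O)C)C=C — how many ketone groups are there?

5

Reading the structure from left to right:
  HOCH2: HO– on an sp³ carbon → alcohol.
  CH(Br): halogen on an sp³ carbon → alkyl halide.
  CH(COOCH3): pendant –COOCH3: carbonyl C bonded to C and –OCH3 → ester.
  CO: –C(=O)– with carbon on both sides → ketone.
  CH(COOCH3): pendant –COOCH3: carbonyl C bonded to C and –OCH3 → ester.
  CH(CH2F): pendant –CH2X: halogen on sp³ carbon → alkyl halide.
  CH(OCOCH3): pendant –OC(=O)CH3: an acyloxy group → ester.
  CO: –C(=O)– with carbon on both sides → ketone.
  CH(COCH3): pendant –COCH3: carbonyl C bonded to two carbons → ketone.
  CH(CH2NH2): pendant –CH2NH2: N on sp³ C, no adjacent C=O → amine.
  CO: –C(=O)– with carbon on both sides → ketone.
  CH(COCH3): pendant –COCH3: carbonyl C bonded to two carbons → ketone.
  CH=CH2: C=C double bond → alkene.
Ketone appears at: CO, CO, CH(COCH3), CO, CH(COCH3) → 5.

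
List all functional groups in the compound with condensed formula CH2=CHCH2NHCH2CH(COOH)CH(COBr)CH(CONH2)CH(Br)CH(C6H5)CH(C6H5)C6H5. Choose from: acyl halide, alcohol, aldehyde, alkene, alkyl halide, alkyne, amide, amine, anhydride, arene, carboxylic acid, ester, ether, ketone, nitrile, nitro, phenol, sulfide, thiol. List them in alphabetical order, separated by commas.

Reading the structure from left to right:
  CH2=CH: C=C double bond → alkene.
  CH2NHCH2: C–N–C with sp³ carbons and no adjacent C=O → amine (secondary).
  CH(COOH): pendant –COOH: carbonyl C bonded to C and –OH → carboxylic acid.
  CH(COBr): pendant –C(=O)X: carbonyl C bonded to C and halogen → acyl halide.
  CH(CONH2): pendant –CONH2: carbonyl C bonded to C and N → amide.
  CH(Br): halogen on an sp³ carbon → alkyl halide.
  CH(C6H5): pendant –C6H5: benzene ring → arene.
  CH(C6H5): pendant –C6H5: benzene ring → arene.
  C6H5: –C6H5 phenyl ring → arene.

acyl halide, alkene, alkyl halide, amide, amine, arene, carboxylic acid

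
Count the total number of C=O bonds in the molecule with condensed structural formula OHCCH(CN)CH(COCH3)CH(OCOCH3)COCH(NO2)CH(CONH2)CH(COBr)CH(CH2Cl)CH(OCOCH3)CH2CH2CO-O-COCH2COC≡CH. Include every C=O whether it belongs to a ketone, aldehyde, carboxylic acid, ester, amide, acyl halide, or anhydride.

OHC: aldehyde, 1 C=O (running total 1).
CH(COCH3): ketone, 1 C=O (running total 2).
CH(OCOCH3): ester, 1 C=O (running total 3).
CO: ketone, 1 C=O (running total 4).
CH(CONH2): amide, 1 C=O (running total 5).
CH(COBr): acyl halide, 1 C=O (running total 6).
CH(OCOCH3): ester, 1 C=O (running total 7).
CH2CO-O-COCH2: anhydride, 2 C=O (running total 9).
CO: ketone, 1 C=O (running total 10).

10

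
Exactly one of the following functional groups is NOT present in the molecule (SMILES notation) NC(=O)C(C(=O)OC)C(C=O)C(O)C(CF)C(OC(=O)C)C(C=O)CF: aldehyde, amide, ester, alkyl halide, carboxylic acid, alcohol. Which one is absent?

amide: present (H2NCO — –C(=O)NH2: carbonyl C bonded to C and to N → amide (the N is not a separate amine)).
aldehyde: present (CH(CHO) — pendant –CHO: carbonyl C bonded to C and H → aldehyde).
alkyl halide: present (CH(CH2F) — pendant –CH2X: halogen on sp³ carbon → alkyl halide).
alcohol: present (CH(OH) — –OH on an sp³ carbon → alcohol (secondary)).
ester: present (CH(COOCH3) — pendant –COOCH3: carbonyl C bonded to C and –OCH3 → ester).
carboxylic acid: absent. In each of CH(COOCH3) and CH(OCOCH3), the acyl oxygen is bonded to carbon (–O–C), not to H, so this is an ester. In H2NCO, the carbonyl is bonded to nitrogen, not to –OH; that is an amide.

carboxylic acid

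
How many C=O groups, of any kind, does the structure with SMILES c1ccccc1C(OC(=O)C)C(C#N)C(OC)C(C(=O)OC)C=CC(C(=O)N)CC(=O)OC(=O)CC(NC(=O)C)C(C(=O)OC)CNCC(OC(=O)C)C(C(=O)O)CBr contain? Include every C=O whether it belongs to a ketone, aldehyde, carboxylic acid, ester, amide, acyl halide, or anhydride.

CH(OCOCH3): ester, 1 C=O (running total 1).
CH(COOCH3): ester, 1 C=O (running total 2).
CH(CONH2): amide, 1 C=O (running total 3).
CH2CO-O-COCH2: anhydride, 2 C=O (running total 5).
CH(NHCOCH3): amide, 1 C=O (running total 6).
CH(COOCH3): ester, 1 C=O (running total 7).
CH(OCOCH3): ester, 1 C=O (running total 8).
CH(COOH): carboxylic acid, 1 C=O (running total 9).

9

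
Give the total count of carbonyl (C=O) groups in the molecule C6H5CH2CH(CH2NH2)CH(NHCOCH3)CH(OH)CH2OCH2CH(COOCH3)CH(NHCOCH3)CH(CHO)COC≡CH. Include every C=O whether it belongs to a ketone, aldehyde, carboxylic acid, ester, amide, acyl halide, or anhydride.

CH(NHCOCH3): amide, 1 C=O (running total 1).
CH(COOCH3): ester, 1 C=O (running total 2).
CH(NHCOCH3): amide, 1 C=O (running total 3).
CH(CHO): aldehyde, 1 C=O (running total 4).
CO: ketone, 1 C=O (running total 5).

5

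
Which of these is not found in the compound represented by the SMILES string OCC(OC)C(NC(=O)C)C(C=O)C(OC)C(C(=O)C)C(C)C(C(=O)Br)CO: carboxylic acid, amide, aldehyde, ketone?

carboxylic acid

amide: present (CH(NHCOCH3) — pendant –NHC(=O)CH3: N bonded to a carbonyl → amide (not amine)).
ketone: present (CH(COCH3) — pendant –COCH3: carbonyl C bonded to two carbons → ketone).
aldehyde: present (CH(CHO) — pendant –CHO: carbonyl C bonded to C and H → aldehyde).
carboxylic acid: absent. In CH(NHCOCH3), the carbonyl is bonded to nitrogen, not to –OH; that is an amide.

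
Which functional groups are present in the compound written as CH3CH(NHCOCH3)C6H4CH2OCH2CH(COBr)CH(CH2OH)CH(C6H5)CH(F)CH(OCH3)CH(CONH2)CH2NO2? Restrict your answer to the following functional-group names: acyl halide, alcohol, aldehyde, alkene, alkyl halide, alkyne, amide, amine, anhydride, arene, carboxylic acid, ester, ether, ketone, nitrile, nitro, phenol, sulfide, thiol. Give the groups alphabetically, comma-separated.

Reading the structure from left to right:
  CH(NHCOCH3): pendant –NHC(=O)CH3: N bonded to a carbonyl → amide (not amine).
  C6H4: para-disubstituted benzene ring → arene.
  CH2OCH2: C–O–C with sp³ carbons on both sides and no adjacent C=O → ether.
  CH(COBr): pendant –C(=O)X: carbonyl C bonded to C and halogen → acyl halide.
  CH(CH2OH): pendant –CH2OH on an sp³ backbone C → alcohol.
  CH(C6H5): pendant –C6H5: benzene ring → arene.
  CH(F): halogen on an sp³ carbon → alkyl halide.
  CH(OCH3): pendant –OCH3: C–O–C with sp³ C, no adjacent C=O → ether.
  CH(CONH2): pendant –CONH2: carbonyl C bonded to C and N → amide.
  CH2NO2: –NO2 on carbon → nitro group.

acyl halide, alcohol, alkyl halide, amide, arene, ether, nitro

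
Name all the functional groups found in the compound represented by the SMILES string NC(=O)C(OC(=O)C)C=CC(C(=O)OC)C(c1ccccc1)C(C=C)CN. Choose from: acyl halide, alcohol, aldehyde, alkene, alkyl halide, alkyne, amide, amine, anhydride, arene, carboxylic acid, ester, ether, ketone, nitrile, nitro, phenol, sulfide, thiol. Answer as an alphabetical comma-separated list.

Working along the chain:
  H2NCO: –C(=O)NH2: carbonyl C bonded to C and to N → amide (the N is not a separate amine).
  CH(OCOCH3): pendant –OC(=O)CH3: an acyloxy group → ester.
  CH=CH: C=C double bond → alkene.
  CH(COOCH3): pendant –COOCH3: carbonyl C bonded to C and –OCH3 → ester.
  CH(C6H5): pendant –C6H5: benzene ring → arene.
  CH(CH=CH2): pendant –CH=CH2: C=C double bond → alkene.
  CH2NH2: –NH2 on an sp³ carbon with no adjacent C=O → amine.

alkene, amide, amine, arene, ester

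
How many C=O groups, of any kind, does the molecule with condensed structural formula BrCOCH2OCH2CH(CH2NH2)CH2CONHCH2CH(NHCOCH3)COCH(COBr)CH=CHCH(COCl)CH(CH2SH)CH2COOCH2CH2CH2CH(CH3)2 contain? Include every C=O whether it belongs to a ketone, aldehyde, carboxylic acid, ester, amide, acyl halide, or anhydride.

BrCO: acyl halide, 1 C=O (running total 1).
CH2CONHCH2: amide, 1 C=O (running total 2).
CH(NHCOCH3): amide, 1 C=O (running total 3).
CO: ketone, 1 C=O (running total 4).
CH(COBr): acyl halide, 1 C=O (running total 5).
CH(COCl): acyl halide, 1 C=O (running total 6).
CH2COOCH2: ester, 1 C=O (running total 7).

7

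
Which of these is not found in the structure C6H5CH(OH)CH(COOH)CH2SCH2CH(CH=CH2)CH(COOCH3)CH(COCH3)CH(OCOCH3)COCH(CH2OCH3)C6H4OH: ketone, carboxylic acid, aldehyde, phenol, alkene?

carboxylic acid: present (CH(COOH) — pendant –COOH: carbonyl C bonded to C and –OH → carboxylic acid).
alkene: present (CH(CH=CH2) — pendant –CH=CH2: C=C double bond → alkene).
ketone: present (CH(COCH3) — pendant –COCH3: carbonyl C bonded to two carbons → ketone).
phenol: present (C6H4OH — –OH attached directly to an aromatic ring → phenol (not alcohol); the ring itself is an arene).
aldehyde: absent. In each of CH(COCH3) and CO, the carbonyl carbon is bonded to two carbons, so it is a ketone, not an aldehyde. In CH(COOH), the carbonyl carbon bears –OH, not –H, so it is a carboxylic acid.

aldehyde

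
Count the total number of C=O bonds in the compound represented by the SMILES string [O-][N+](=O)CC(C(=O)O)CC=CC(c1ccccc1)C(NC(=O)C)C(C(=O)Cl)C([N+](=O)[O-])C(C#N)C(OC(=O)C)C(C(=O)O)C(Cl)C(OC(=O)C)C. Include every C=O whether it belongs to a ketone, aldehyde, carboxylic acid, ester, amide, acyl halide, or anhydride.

CH(COOH): carboxylic acid, 1 C=O (running total 1).
CH(NHCOCH3): amide, 1 C=O (running total 2).
CH(COCl): acyl halide, 1 C=O (running total 3).
CH(OCOCH3): ester, 1 C=O (running total 4).
CH(COOH): carboxylic acid, 1 C=O (running total 5).
CH(OCOCH3): ester, 1 C=O (running total 6).

6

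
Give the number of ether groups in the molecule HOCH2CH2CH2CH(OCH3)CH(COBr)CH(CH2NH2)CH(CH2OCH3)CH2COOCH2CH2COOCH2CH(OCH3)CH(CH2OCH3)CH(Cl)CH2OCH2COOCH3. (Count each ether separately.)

HO– on an sp³ carbon → alcohol.
pendant –OCH3: C–O–C with sp³ C, no adjacent C=O → ether.
pendant –C(=O)X: carbonyl C bonded to C and halogen → acyl halide.
pendant –CH2NH2: N on sp³ C, no adjacent C=O → amine.
pendant –CH2OCH3: C–O–C linkage → ether.
–C(=O)–O–C with C on the carbonyl side → ester.
–C(=O)–O–C with C on the carbonyl side → ester.
pendant –OCH3: C–O–C with sp³ C, no adjacent C=O → ether.
pendant –CH2OCH3: C–O–C linkage → ether.
halogen on an sp³ carbon → alkyl halide.
C–O–C with sp³ carbons on both sides and no adjacent C=O → ether.
–C(=O)OCH3: carbonyl C bonded to C and to –OCH3 → ester (not ketone + ether).
Ether appears at: CH(OCH3), CH(CH2OCH3), CH(OCH3), CH(CH2OCH3), CH2OCH2 → 5.

5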